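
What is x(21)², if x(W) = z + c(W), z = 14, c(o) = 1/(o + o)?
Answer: 346921/1764 ≈ 196.67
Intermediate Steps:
c(o) = 1/(2*o)
x(W) = 14 + 1/(2*W)
x(21)² = (14 + (½)/21)² = (14 + (½)*(1/21))² = (14 + 1/42)² = (589/42)² = 346921/1764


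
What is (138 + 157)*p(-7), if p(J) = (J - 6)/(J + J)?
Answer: 3835/14 ≈ 273.93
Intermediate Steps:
p(J) = (-6 + J)/(2*J) (p(J) = (-6 + J)/((2*J)) = (-6 + J)*(1/(2*J)) = (-6 + J)/(2*J))
(138 + 157)*p(-7) = (138 + 157)*((½)*(-6 - 7)/(-7)) = 295*((½)*(-⅐)*(-13)) = 295*(13/14) = 3835/14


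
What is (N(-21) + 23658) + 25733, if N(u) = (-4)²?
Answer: 49407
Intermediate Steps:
N(u) = 16
(N(-21) + 23658) + 25733 = (16 + 23658) + 25733 = 23674 + 25733 = 49407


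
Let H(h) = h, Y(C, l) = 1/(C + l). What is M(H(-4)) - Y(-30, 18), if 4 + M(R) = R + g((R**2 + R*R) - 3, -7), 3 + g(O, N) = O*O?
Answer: 9961/12 ≈ 830.08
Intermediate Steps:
g(O, N) = -3 + O**2 (g(O, N) = -3 + O*O = -3 + O**2)
M(R) = -7 + R + (-3 + 2*R**2)**2 (M(R) = -4 + (R + (-3 + ((R**2 + R*R) - 3)**2)) = -4 + (R + (-3 + ((R**2 + R**2) - 3)**2)) = -4 + (R + (-3 + (2*R**2 - 3)**2)) = -4 + (R + (-3 + (-3 + 2*R**2)**2)) = -4 + (-3 + R + (-3 + 2*R**2)**2) = -7 + R + (-3 + 2*R**2)**2)
M(H(-4)) - Y(-30, 18) = (-7 - 4 + (-3 + 2*(-4)**2)**2) - 1/(-30 + 18) = (-7 - 4 + (-3 + 2*16)**2) - 1/(-12) = (-7 - 4 + (-3 + 32)**2) - 1*(-1/12) = (-7 - 4 + 29**2) + 1/12 = (-7 - 4 + 841) + 1/12 = 830 + 1/12 = 9961/12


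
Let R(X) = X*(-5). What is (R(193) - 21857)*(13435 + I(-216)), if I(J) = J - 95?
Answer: -299515928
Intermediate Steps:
R(X) = -5*X
I(J) = -95 + J
(R(193) - 21857)*(13435 + I(-216)) = (-5*193 - 21857)*(13435 + (-95 - 216)) = (-965 - 21857)*(13435 - 311) = -22822*13124 = -299515928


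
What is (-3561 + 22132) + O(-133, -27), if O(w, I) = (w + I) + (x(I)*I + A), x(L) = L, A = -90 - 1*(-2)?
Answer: 19052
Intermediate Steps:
A = -88 (A = -90 + 2 = -88)
O(w, I) = -88 + I + w + I² (O(w, I) = (w + I) + (I*I - 88) = (I + w) + (I² - 88) = (I + w) + (-88 + I²) = -88 + I + w + I²)
(-3561 + 22132) + O(-133, -27) = (-3561 + 22132) + (-88 - 27 - 133 + (-27)²) = 18571 + (-88 - 27 - 133 + 729) = 18571 + 481 = 19052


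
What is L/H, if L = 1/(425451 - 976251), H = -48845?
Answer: 1/26903826000 ≈ 3.7169e-11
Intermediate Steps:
L = -1/550800 (L = 1/(-550800) = -1/550800 ≈ -1.8155e-6)
L/H = -1/550800/(-48845) = -1/550800*(-1/48845) = 1/26903826000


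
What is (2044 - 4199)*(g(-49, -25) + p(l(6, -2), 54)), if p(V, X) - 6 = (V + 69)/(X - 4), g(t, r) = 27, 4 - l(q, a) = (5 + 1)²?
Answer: -727097/10 ≈ -72710.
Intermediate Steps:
l(q, a) = -32 (l(q, a) = 4 - (5 + 1)² = 4 - 1*6² = 4 - 1*36 = 4 - 36 = -32)
p(V, X) = 6 + (69 + V)/(-4 + X) (p(V, X) = 6 + (V + 69)/(X - 4) = 6 + (69 + V)/(-4 + X))
(2044 - 4199)*(g(-49, -25) + p(l(6, -2), 54)) = (2044 - 4199)*(27 + (45 - 32 + 6*54)/(-4 + 54)) = -2155*(27 + (45 - 32 + 324)/50) = -2155*(27 + (1/50)*337) = -2155*(27 + 337/50) = -2155*1687/50 = -727097/10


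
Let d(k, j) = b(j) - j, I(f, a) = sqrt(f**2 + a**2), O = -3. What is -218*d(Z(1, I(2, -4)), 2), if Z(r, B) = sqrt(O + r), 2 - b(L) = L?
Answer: 436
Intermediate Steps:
b(L) = 2 - L
I(f, a) = sqrt(a**2 + f**2)
Z(r, B) = sqrt(-3 + r)
d(k, j) = 2 - 2*j (d(k, j) = (2 - j) - j = 2 - 2*j)
-218*d(Z(1, I(2, -4)), 2) = -218*(2 - 2*2) = -218*(2 - 4) = -218*(-2) = 436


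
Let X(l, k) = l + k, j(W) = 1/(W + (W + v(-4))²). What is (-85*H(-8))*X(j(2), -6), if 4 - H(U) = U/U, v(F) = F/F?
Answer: 16575/11 ≈ 1506.8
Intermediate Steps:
v(F) = 1
H(U) = 3 (H(U) = 4 - U/U = 4 - 1*1 = 4 - 1 = 3)
j(W) = 1/(W + (1 + W)²) (j(W) = 1/(W + (W + 1)²) = 1/(W + (1 + W)²))
X(l, k) = k + l
(-85*H(-8))*X(j(2), -6) = (-85*3)*(-6 + 1/(2 + (1 + 2)²)) = -255*(-6 + 1/(2 + 3²)) = -255*(-6 + 1/(2 + 9)) = -255*(-6 + 1/11) = -255*(-65/11) = 16575/11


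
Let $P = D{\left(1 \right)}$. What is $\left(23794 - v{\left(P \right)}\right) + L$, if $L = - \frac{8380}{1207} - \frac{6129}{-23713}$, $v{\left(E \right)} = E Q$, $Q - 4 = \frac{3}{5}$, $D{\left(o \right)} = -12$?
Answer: $\frac{3412053654201}{143107955} \approx 23843.0$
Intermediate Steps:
$Q = \frac{23}{5}$ ($Q = 4 + \frac{3}{5} = \frac{23}{5} \approx 4.6$)
$P = -12$
$v{\left(E \right)} = \frac{23 E}{5}$ ($v{\left(E \right)} = E \frac{23}{5} = \frac{23 E}{5}$)
$L = - \frac{191317237}{28621591}$ ($L = \left(-8380\right) \frac{1}{1207} - - \frac{6129}{23713} = - \frac{8380}{1207} + \frac{6129}{23713} = - \frac{191317237}{28621591} \approx -6.6844$)
$\left(23794 - v{\left(P \right)}\right) + L = \left(23794 - \frac{23}{5} \left(-12\right)\right) - \frac{191317237}{28621591} = \left(23794 - - \frac{276}{5}\right) - \frac{191317237}{28621591} = \left(23794 + \frac{276}{5}\right) - \frac{191317237}{28621591} = \frac{119246}{5} - \frac{191317237}{28621591} = \frac{3412053654201}{143107955}$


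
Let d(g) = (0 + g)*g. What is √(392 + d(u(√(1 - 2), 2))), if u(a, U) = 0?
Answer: 14*√2 ≈ 19.799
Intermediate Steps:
d(g) = g² (d(g) = g*g = g²)
√(392 + d(u(√(1 - 2), 2))) = √(392 + 0²) = √(392 + 0) = √392 = 14*√2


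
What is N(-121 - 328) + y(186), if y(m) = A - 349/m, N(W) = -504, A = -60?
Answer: -105253/186 ≈ -565.88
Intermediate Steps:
y(m) = -60 - 349/m
N(-121 - 328) + y(186) = -504 + (-60 - 349/186) = -504 - 11509/186 = -105253/186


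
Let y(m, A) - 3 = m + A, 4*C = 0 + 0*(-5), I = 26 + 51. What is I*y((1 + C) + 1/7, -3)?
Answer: 88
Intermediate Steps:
I = 77
C = 0 (C = (0 + 0*(-5))/4 = (0 + 0)/4 = (¼)*0 = 0)
y(m, A) = 3 + A + m (y(m, A) = 3 + (m + A) = 3 + (A + m) = 3 + A + m)
I*y((1 + C) + 1/7, -3) = 77*(3 - 3 + ((1 + 0) + 1/7)) = 77*(3 - 3 + (1 + ⅐)) = 77*(3 - 3 + 8/7) = 77*(8/7) = 88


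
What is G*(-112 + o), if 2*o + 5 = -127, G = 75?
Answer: -13350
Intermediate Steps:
o = -66 (o = -5/2 + (½)*(-127) = -5/2 - 127/2 = -66)
G*(-112 + o) = 75*(-112 - 66) = 75*(-178) = -13350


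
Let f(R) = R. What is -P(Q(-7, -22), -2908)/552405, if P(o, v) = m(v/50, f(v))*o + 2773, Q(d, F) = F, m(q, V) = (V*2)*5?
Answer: -642533/552405 ≈ -1.1632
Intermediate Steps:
m(q, V) = 10*V (m(q, V) = (2*V)*5 = 10*V)
P(o, v) = 2773 + 10*o*v (P(o, v) = (10*v)*o + 2773 = 10*o*v + 2773 = 2773 + 10*o*v)
-P(Q(-7, -22), -2908)/552405 = -(2773 + 10*(-22)*(-2908))/552405 = -(2773 + 639760)*(1/552405) = -1*642533*(1/552405) = -642533*1/552405 = -642533/552405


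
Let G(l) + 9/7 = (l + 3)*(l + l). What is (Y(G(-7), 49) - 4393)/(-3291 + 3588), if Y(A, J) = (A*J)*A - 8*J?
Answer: 141904/297 ≈ 477.79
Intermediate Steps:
G(l) = -9/7 + 2*l*(3 + l) (G(l) = -9/7 + (l + 3)*(l + l) = -9/7 + (3 + l)*(2*l) = -9/7 + 2*l*(3 + l))
Y(A, J) = -8*J + J*A² (Y(A, J) = J*A² - 8*J = -8*J + J*A²)
(Y(G(-7), 49) - 4393)/(-3291 + 3588) = (49*(-8 + (-9/7 + 2*(-7)² + 6*(-7))²) - 4393)/(-3291 + 3588) = (49*(-8 + (-9/7 + 2*49 - 42)²) - 4393)/297 = (49*(-8 + (-9/7 + 98 - 42)²) - 4393)*(1/297) = (49*(-8 + (383/7)²) - 4393)*(1/297) = (49*(-8 + 146689/49) - 4393)*(1/297) = (49*(146297/49) - 4393)*(1/297) = (146297 - 4393)*(1/297) = 141904*(1/297) = 141904/297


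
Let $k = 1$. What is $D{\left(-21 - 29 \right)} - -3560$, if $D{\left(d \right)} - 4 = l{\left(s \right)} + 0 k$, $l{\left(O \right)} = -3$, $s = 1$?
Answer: $3561$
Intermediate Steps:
$D{\left(d \right)} = 1$ ($D{\left(d \right)} = 4 + \left(-3 + 0 \cdot 1\right) = 4 + \left(-3 + 0\right) = 4 - 3 = 1$)
$D{\left(-21 - 29 \right)} - -3560 = 1 - -3560 = 1 + 3560 = 3561$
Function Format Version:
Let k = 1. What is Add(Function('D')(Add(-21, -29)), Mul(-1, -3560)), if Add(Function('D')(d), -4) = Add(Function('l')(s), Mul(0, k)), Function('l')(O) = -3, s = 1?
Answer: 3561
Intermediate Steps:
Function('D')(d) = 1 (Function('D')(d) = Add(4, Add(-3, Mul(0, 1))) = Add(4, Add(-3, 0)) = Add(4, -3) = 1)
Add(Function('D')(Add(-21, -29)), Mul(-1, -3560)) = Add(1, Mul(-1, -3560)) = Add(1, 3560) = 3561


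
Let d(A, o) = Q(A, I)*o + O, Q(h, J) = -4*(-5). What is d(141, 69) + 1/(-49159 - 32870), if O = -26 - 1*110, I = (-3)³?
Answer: 102044075/82029 ≈ 1244.0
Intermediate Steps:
I = -27
Q(h, J) = 20
O = -136 (O = -26 - 110 = -136)
d(A, o) = -136 + 20*o (d(A, o) = 20*o - 136 = -136 + 20*o)
d(141, 69) + 1/(-49159 - 32870) = (-136 + 20*69) + 1/(-49159 - 32870) = (-136 + 1380) + 1/(-82029) = 1244 - 1/82029 = 102044075/82029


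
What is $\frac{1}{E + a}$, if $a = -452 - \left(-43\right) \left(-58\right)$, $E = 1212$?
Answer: $- \frac{1}{1734} \approx -0.0005767$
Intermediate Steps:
$a = -2946$ ($a = -452 - 2494 = -2946$)
$\frac{1}{E + a} = \frac{1}{1212 - 2946} = \frac{1}{-1734} = - \frac{1}{1734}$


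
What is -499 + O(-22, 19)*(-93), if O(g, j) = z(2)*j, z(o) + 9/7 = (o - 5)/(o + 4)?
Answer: 37189/14 ≈ 2656.4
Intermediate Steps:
z(o) = -9/7 + (-5 + o)/(4 + o) (z(o) = -9/7 + (o - 5)/(o + 4) = -9/7 + (-5 + o)/(4 + o))
O(g, j) = -25*j/14 (O(g, j) = ((-71 - 2*2)/(7*(4 + 2)))*j = ((⅐)*(-71 - 4)/6)*j = ((⅐)*(⅙)*(-75))*j = -25*j/14)
-499 + O(-22, 19)*(-93) = -499 - 25/14*19*(-93) = -499 - 475/14*(-93) = -499 + 44175/14 = 37189/14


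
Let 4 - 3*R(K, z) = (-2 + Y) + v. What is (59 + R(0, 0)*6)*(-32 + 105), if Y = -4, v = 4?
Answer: 5183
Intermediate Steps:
R(K, z) = 2 (R(K, z) = 4/3 - ((-2 - 4) + 4)/3 = 4/3 - (-6 + 4)/3 = 4/3 - 1/3*(-2) = 4/3 + 2/3 = 2)
(59 + R(0, 0)*6)*(-32 + 105) = (59 + 2*6)*(-32 + 105) = (59 + 12)*73 = 71*73 = 5183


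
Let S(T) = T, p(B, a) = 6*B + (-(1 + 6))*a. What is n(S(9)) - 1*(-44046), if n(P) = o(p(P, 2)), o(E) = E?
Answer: 44086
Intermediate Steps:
p(B, a) = -7*a + 6*B (p(B, a) = 6*B + (-1*7)*a = 6*B - 7*a = -7*a + 6*B)
n(P) = -14 + 6*P (n(P) = -7*2 + 6*P = -14 + 6*P)
n(S(9)) - 1*(-44046) = (-14 + 6*9) - 1*(-44046) = (-14 + 54) + 44046 = 40 + 44046 = 44086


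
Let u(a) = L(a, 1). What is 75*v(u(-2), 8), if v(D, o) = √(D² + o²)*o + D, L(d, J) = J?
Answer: 75 + 600*√65 ≈ 4912.4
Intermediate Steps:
u(a) = 1
v(D, o) = D + o*√(D² + o²) (v(D, o) = o*√(D² + o²) + D = D + o*√(D² + o²))
75*v(u(-2), 8) = 75*(1 + 8*√(1² + 8²)) = 75*(1 + 8*√(1 + 64)) = 75*(1 + 8*√65) = 75 + 600*√65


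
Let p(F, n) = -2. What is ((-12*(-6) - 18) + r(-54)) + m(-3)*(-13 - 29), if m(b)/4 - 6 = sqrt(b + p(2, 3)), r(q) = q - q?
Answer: -954 - 168*I*sqrt(5) ≈ -954.0 - 375.66*I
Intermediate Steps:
r(q) = 0
m(b) = 24 + 4*sqrt(-2 + b) (m(b) = 24 + 4*sqrt(b - 2) = 24 + 4*sqrt(-2 + b))
((-12*(-6) - 18) + r(-54)) + m(-3)*(-13 - 29) = ((-12*(-6) - 18) + 0) + (24 + 4*sqrt(-2 - 3))*(-13 - 29) = ((72 - 18) + 0) + (24 + 4*sqrt(-5))*(-42) = (54 + 0) + (24 + 4*(I*sqrt(5)))*(-42) = 54 + (24 + 4*I*sqrt(5))*(-42) = 54 + (-1008 - 168*I*sqrt(5)) = -954 - 168*I*sqrt(5)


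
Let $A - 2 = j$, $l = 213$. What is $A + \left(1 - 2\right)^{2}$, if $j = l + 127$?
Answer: $343$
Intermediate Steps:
$j = 340$ ($j = 213 + 127 = 340$)
$A = 342$ ($A = 2 + 340 = 342$)
$A + \left(1 - 2\right)^{2} = 342 + \left(1 - 2\right)^{2} = 342 + \left(-1\right)^{2} = 342 + 1 = 343$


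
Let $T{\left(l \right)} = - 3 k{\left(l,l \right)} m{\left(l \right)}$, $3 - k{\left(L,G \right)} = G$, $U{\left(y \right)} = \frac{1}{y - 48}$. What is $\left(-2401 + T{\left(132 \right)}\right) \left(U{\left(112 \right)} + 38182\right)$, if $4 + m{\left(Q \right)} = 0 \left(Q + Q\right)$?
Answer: $- \frac{9649969901}{64} \approx -1.5078 \cdot 10^{8}$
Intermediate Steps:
$U{\left(y \right)} = \frac{1}{-48 + y}$
$k{\left(L,G \right)} = 3 - G$
$m{\left(Q \right)} = -4$ ($m{\left(Q \right)} = -4 + 0 \left(Q + Q\right) = -4 + 0 \cdot 2 Q = -4 + 0 = -4$)
$T{\left(l \right)} = 36 - 12 l$ ($T{\left(l \right)} = - 3 \left(3 - l\right) \left(-4\right) = \left(-9 + 3 l\right) \left(-4\right) = 36 - 12 l$)
$\left(-2401 + T{\left(132 \right)}\right) \left(U{\left(112 \right)} + 38182\right) = \left(-2401 + \left(36 - 1584\right)\right) \left(\frac{1}{-48 + 112} + 38182\right) = \left(-2401 + \left(36 - 1584\right)\right) \left(\frac{1}{64} + 38182\right) = \left(-2401 - 1548\right) \left(\frac{1}{64} + 38182\right) = \left(-3949\right) \frac{2443649}{64} = - \frac{9649969901}{64}$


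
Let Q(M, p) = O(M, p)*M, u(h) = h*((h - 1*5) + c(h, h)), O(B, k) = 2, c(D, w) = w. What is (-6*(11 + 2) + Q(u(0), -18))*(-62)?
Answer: 4836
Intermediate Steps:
u(h) = h*(-5 + 2*h) (u(h) = h*((h - 1*5) + h) = h*((h - 5) + h) = h*((-5 + h) + h) = h*(-5 + 2*h))
Q(M, p) = 2*M
(-6*(11 + 2) + Q(u(0), -18))*(-62) = (-6*(11 + 2) + 2*(0*(-5 + 2*0)))*(-62) = (-6*13 + 2*(0*(-5 + 0)))*(-62) = (-78 + 2*(0*(-5)))*(-62) = (-78 + 2*0)*(-62) = (-78 + 0)*(-62) = -78*(-62) = 4836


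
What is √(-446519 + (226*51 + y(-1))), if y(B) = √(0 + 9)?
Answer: I*√434990 ≈ 659.54*I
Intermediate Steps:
y(B) = 3 (y(B) = √9 = 3)
√(-446519 + (226*51 + y(-1))) = √(-446519 + (226*51 + 3)) = √(-446519 + (11526 + 3)) = √(-446519 + 11529) = √(-434990) = I*√434990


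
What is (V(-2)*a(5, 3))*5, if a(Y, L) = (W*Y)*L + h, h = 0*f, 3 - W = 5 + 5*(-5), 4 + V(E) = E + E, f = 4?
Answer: -13800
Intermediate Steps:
V(E) = -4 + 2*E (V(E) = -4 + (E + E) = -4 + 2*E)
W = 23 (W = 3 - (5 + 5*(-5)) = 3 - (5 - 25) = 3 - 1*(-20) = 3 + 20 = 23)
h = 0 (h = 0*4 = 0)
a(Y, L) = 23*L*Y (a(Y, L) = (23*Y)*L + 0 = 23*L*Y + 0 = 23*L*Y)
(V(-2)*a(5, 3))*5 = ((-4 + 2*(-2))*(23*3*5))*5 = ((-4 - 4)*345)*5 = -8*345*5 = -2760*5 = -13800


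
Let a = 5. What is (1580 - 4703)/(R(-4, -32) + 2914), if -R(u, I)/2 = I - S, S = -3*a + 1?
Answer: -3123/2950 ≈ -1.0586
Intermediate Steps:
S = -14 (S = -3*5 + 1 = -15 + 1 = -14)
R(u, I) = -28 - 2*I (R(u, I) = -2*(I - 1*(-14)) = -2*(I + 14) = -2*(14 + I) = -28 - 2*I)
(1580 - 4703)/(R(-4, -32) + 2914) = (1580 - 4703)/((-28 - 2*(-32)) + 2914) = -3123/((-28 + 64) + 2914) = -3123/(36 + 2914) = -3123/2950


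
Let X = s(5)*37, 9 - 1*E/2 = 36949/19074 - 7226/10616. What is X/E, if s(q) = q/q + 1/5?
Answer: 510825996/178180045 ≈ 2.8669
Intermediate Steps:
s(q) = 6/5 (s(q) = 1 + 1*(⅕) = 1 + ⅕ = 6/5)
E = 35636009/2301018 (E = 18 - 2*(36949/19074 - 7226/10616) = 18 - 2*(36949*(1/19074) - 7226*1/10616) = 18 - 2*(3359/1734 - 3613/5308) = 18 - 2*5782315/4602036 = 18 - 5782315/2301018 = 35636009/2301018 ≈ 15.487)
X = 222/5 (X = (6/5)*37 = 222/5 ≈ 44.400)
X/E = 222/(5*(35636009/2301018)) = (222/5)*(2301018/35636009) = 510825996/178180045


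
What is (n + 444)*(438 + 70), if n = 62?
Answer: 257048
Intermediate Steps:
(n + 444)*(438 + 70) = (62 + 444)*(438 + 70) = 506*508 = 257048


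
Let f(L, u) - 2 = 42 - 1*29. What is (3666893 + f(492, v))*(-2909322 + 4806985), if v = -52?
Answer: 6958555636004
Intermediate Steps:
f(L, u) = 15 (f(L, u) = 2 + (42 - 1*29) = 2 + (42 - 29) = 2 + 13 = 15)
(3666893 + f(492, v))*(-2909322 + 4806985) = (3666893 + 15)*(-2909322 + 4806985) = 3666908*1897663 = 6958555636004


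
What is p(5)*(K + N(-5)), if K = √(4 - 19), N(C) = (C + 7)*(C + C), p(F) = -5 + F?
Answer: 0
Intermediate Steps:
N(C) = 2*C*(7 + C) (N(C) = (7 + C)*(2*C) = 2*C*(7 + C))
K = I*√15 (K = √(-15) = I*√15 ≈ 3.873*I)
p(5)*(K + N(-5)) = (-5 + 5)*(I*√15 + 2*(-5)*(7 - 5)) = 0*(I*√15 + 2*(-5)*2) = 0*(I*√15 - 20) = 0*(-20 + I*√15) = 0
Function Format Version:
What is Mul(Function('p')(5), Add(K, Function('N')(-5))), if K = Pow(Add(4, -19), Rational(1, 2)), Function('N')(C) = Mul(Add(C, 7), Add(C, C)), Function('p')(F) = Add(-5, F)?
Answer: 0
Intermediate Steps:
Function('N')(C) = Mul(2, C, Add(7, C)) (Function('N')(C) = Mul(Add(7, C), Mul(2, C)) = Mul(2, C, Add(7, C)))
K = Mul(I, Pow(15, Rational(1, 2))) (K = Pow(-15, Rational(1, 2)) = Mul(I, Pow(15, Rational(1, 2))) ≈ Mul(3.8730, I))
Mul(Function('p')(5), Add(K, Function('N')(-5))) = Mul(Add(-5, 5), Add(Mul(I, Pow(15, Rational(1, 2))), Mul(2, -5, Add(7, -5)))) = Mul(0, Add(Mul(I, Pow(15, Rational(1, 2))), Mul(2, -5, 2))) = Mul(0, Add(Mul(I, Pow(15, Rational(1, 2))), -20)) = Mul(0, Add(-20, Mul(I, Pow(15, Rational(1, 2))))) = 0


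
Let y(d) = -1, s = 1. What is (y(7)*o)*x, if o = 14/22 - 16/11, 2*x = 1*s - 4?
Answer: -27/22 ≈ -1.2273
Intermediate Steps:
x = -3/2 (x = (1*1 - 4)/2 = (1 - 4)/2 = (1/2)*(-3) = -3/2 ≈ -1.5000)
o = -9/11 (o = 14*(1/22) - 16*1/11 = 7/11 - 16/11 = -9/11 ≈ -0.81818)
(y(7)*o)*x = -1*(-9/11)*(-3/2) = (9/11)*(-3/2) = -27/22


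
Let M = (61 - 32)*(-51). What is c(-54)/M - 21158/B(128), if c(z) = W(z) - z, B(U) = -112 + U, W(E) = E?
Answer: -10579/8 ≈ -1322.4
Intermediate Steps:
c(z) = 0 (c(z) = z - z = 0)
M = -1479 (M = 29*(-51) = -1479)
c(-54)/M - 21158/B(128) = 0/(-1479) - 21158/(-112 + 128) = 0*(-1/1479) - 21158/16 = 0 - 21158*1/16 = 0 - 10579/8 = -10579/8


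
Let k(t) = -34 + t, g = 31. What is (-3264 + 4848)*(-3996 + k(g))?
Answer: -6334416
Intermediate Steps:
(-3264 + 4848)*(-3996 + k(g)) = (-3264 + 4848)*(-3996 + (-34 + 31)) = 1584*(-3996 - 3) = 1584*(-3999) = -6334416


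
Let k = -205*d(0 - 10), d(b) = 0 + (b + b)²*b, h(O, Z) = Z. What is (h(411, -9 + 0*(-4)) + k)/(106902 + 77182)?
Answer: 819991/184084 ≈ 4.4544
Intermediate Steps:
d(b) = 4*b³ (d(b) = 0 + (2*b)²*b = 0 + (4*b²)*b = 0 + 4*b³ = 4*b³)
k = 820000 (k = -820*(0 - 10)³ = -820*(-10)³ = -820*(-1000) = -205*(-4000) = 820000)
(h(411, -9 + 0*(-4)) + k)/(106902 + 77182) = ((-9 + 0*(-4)) + 820000)/(106902 + 77182) = ((-9 + 0) + 820000)/184084 = (-9 + 820000)*(1/184084) = 819991*(1/184084) = 819991/184084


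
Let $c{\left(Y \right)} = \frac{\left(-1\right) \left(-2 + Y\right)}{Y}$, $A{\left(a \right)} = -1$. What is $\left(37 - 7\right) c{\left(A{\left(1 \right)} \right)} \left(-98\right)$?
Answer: $8820$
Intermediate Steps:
$c{\left(Y \right)} = \frac{2 - Y}{Y}$
$\left(37 - 7\right) c{\left(A{\left(1 \right)} \right)} \left(-98\right) = \left(37 - 7\right) \frac{2 - -1}{-1} \left(-98\right) = \left(37 - 7\right) \left(- (2 + 1)\right) \left(-98\right) = 30 \left(\left(-1\right) 3\right) \left(-98\right) = 30 \left(-3\right) \left(-98\right) = \left(-90\right) \left(-98\right) = 8820$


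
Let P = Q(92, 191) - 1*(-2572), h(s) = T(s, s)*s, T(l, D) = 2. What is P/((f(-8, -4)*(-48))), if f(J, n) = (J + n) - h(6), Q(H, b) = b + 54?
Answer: 313/128 ≈ 2.4453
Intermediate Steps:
h(s) = 2*s
Q(H, b) = 54 + b
P = 2817 (P = (54 + 191) - 1*(-2572) = 245 + 2572 = 2817)
f(J, n) = -12 + J + n (f(J, n) = (J + n) - 2*6 = (J + n) - 1*12 = (J + n) - 12 = -12 + J + n)
P/((f(-8, -4)*(-48))) = 2817/(((-12 - 8 - 4)*(-48))) = 2817/((-24*(-48))) = 2817/1152 = 2817*(1/1152) = 313/128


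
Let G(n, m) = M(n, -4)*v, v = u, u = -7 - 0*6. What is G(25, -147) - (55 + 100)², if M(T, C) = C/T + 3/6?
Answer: -1201369/50 ≈ -24027.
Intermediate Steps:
u = -7 (u = -7 - 1*0 = -7 + 0 = -7)
M(T, C) = ½ + C/T (M(T, C) = C/T + 3*(⅙) = C/T + ½ = ½ + C/T)
v = -7
G(n, m) = -7*(-4 + n/2)/n (G(n, m) = ((-4 + n/2)/n)*(-7) = -7*(-4 + n/2)/n)
G(25, -147) - (55 + 100)² = (-7/2 + 28/25) - (55 + 100)² = (-7/2 + 28*(1/25)) - 1*155² = (-7/2 + 28/25) - 1*24025 = -119/50 - 24025 = -1201369/50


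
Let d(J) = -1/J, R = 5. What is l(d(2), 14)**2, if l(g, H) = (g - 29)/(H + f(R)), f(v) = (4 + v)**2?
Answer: 3481/36100 ≈ 0.096427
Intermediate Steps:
l(g, H) = (-29 + g)/(81 + H) (l(g, H) = (g - 29)/(H + (4 + 5)**2) = (-29 + g)/(H + 9**2) = (-29 + g)/(H + 81) = (-29 + g)/(81 + H))
l(d(2), 14)**2 = ((-29 - 1/2)/(81 + 14))**2 = ((-29 - 1*1/2)/95)**2 = ((-29 - 1/2)/95)**2 = ((1/95)*(-59/2))**2 = (-59/190)**2 = 3481/36100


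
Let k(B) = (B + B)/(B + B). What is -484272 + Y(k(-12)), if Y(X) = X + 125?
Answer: -484146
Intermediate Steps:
k(B) = 1 (k(B) = (2*B)/((2*B)) = (2*B)*(1/(2*B)) = 1)
Y(X) = 125 + X
-484272 + Y(k(-12)) = -484272 + (125 + 1) = -484272 + 126 = -484146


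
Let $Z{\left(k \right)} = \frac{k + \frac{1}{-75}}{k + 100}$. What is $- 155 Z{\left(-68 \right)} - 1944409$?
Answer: $- \frac{933158189}{480} \approx -1.9441 \cdot 10^{6}$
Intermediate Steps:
$Z{\left(k \right)} = \frac{- \frac{1}{75} + k}{100 + k}$ ($Z{\left(k \right)} = \frac{k - \frac{1}{75}}{100 + k} = \frac{- \frac{1}{75} + k}{100 + k}$)
$- 155 Z{\left(-68 \right)} - 1944409 = - 155 \frac{- \frac{1}{75} - 68}{100 - 68} - 1944409 = - 155 \cdot \frac{1}{32} \left(- \frac{5101}{75}\right) - 1944409 = \left(-155\right) \left(- \frac{5101}{2400}\right) - 1944409 = \frac{158131}{480} - 1944409 = - \frac{933158189}{480}$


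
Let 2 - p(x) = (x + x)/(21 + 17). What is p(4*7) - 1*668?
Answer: -12682/19 ≈ -667.47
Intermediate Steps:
p(x) = 2 - x/19 (p(x) = 2 - (x + x)/(21 + 17) = 2 - 2*x/38 = 2 - x/19)
p(4*7) - 1*668 = (2 - 4*7/19) - 1*668 = (2 - 1/19*28) - 668 = (2 - 28/19) - 668 = 10/19 - 668 = -12682/19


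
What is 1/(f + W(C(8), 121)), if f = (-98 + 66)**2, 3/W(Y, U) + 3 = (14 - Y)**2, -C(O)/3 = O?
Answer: 1441/1475587 ≈ 0.00097656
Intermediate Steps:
C(O) = -3*O
W(Y, U) = 3/(-3 + (14 - Y)**2)
f = 1024 (f = (-32)**2 = 1024)
1/(f + W(C(8), 121)) = 1/(1024 + 3/(-3 + (-14 - 3*8)**2)) = 1/(1024 + 3/(-3 + (-14 - 24)**2)) = 1/(1024 + 3/(-3 + (-38)**2)) = 1/(1024 + 3/(-3 + 1444)) = 1/(1024 + 3/1441) = 1/(1475587/1441) = 1441/1475587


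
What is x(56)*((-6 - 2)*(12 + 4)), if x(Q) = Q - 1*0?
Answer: -7168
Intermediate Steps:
x(Q) = Q (x(Q) = Q + 0 = Q)
x(56)*((-6 - 2)*(12 + 4)) = 56*((-6 - 2)*(12 + 4)) = 56*(-8*16) = 56*(-128) = -7168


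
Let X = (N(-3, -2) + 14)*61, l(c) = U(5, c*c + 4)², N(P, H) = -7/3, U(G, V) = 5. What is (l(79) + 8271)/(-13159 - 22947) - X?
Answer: -38555599/54159 ≈ -711.90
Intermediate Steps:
N(P, H) = -7/3 (N(P, H) = -7*⅓ = -7/3)
l(c) = 25 (l(c) = 5² = 25)
X = 2135/3 (X = (-7/3 + 14)*61 = (35/3)*61 = 2135/3 ≈ 711.67)
(l(79) + 8271)/(-13159 - 22947) - X = (25 + 8271)/(-13159 - 22947) - 1*2135/3 = 8296/(-36106) - 2135/3 = 8296*(-1/36106) - 2135/3 = -4148/18053 - 2135/3 = -38555599/54159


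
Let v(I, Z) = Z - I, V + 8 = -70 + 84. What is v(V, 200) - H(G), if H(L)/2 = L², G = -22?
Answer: -774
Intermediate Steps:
V = 6 (V = -8 + (-70 + 84) = -8 + 14 = 6)
H(L) = 2*L²
v(V, 200) - H(G) = (200 - 1*6) - 2*(-22)² = (200 - 6) - 2*484 = 194 - 1*968 = 194 - 968 = -774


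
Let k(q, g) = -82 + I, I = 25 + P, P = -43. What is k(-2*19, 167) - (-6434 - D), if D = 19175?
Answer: 25509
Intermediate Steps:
I = -18 (I = 25 - 43 = -18)
k(q, g) = -100 (k(q, g) = -82 - 18 = -100)
k(-2*19, 167) - (-6434 - D) = -100 - (-6434 - 1*19175) = -100 - (-6434 - 19175) = -100 - 1*(-25609) = -100 + 25609 = 25509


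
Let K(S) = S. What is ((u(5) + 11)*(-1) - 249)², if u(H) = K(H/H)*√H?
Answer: (260 + √5)² ≈ 68768.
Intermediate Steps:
u(H) = √H (u(H) = (H/H)*√H = 1*√H = √H)
((u(5) + 11)*(-1) - 249)² = ((√5 + 11)*(-1) - 249)² = ((11 + √5)*(-1) - 249)² = ((-11 - √5) - 249)² = (-260 - √5)²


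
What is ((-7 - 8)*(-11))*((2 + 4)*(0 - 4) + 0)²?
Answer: 95040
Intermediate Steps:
((-7 - 8)*(-11))*((2 + 4)*(0 - 4) + 0)² = (-15*(-11))*(6*(-4) + 0)² = 165*(-24 + 0)² = 165*(-24)² = 165*576 = 95040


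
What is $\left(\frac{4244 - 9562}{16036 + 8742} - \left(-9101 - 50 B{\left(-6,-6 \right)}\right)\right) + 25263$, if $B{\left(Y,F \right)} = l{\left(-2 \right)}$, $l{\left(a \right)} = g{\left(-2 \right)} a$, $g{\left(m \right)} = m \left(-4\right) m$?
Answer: $\frac{445555337}{12389} \approx 35964.0$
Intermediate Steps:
$g{\left(m \right)} = - 4 m^{2}$ ($g{\left(m \right)} = - 4 m m = - 4 m^{2}$)
$l{\left(a \right)} = - 16 a$ ($l{\left(a \right)} = - 4 \left(-2\right)^{2} a = \left(-4\right) 4 a = - 16 a$)
$B{\left(Y,F \right)} = 32$ ($B{\left(Y,F \right)} = \left(-16\right) \left(-2\right) = 32$)
$\left(\frac{4244 - 9562}{16036 + 8742} - \left(-9101 - 50 B{\left(-6,-6 \right)}\right)\right) + 25263 = \left(\frac{4244 - 9562}{16036 + 8742} + \left(9152 - \left(\left(-50\right) 32 + 51\right)\right)\right) + 25263 = \left(- \frac{5318}{24778} + \left(9152 - \left(-1600 + 51\right)\right)\right) + 25263 = \left(\left(-5318\right) \frac{1}{24778} + \left(9152 - -1549\right)\right) + 25263 = \left(- \frac{2659}{12389} + \left(9152 + 1549\right)\right) + 25263 = \left(- \frac{2659}{12389} + 10701\right) + 25263 = \frac{132572030}{12389} + 25263 = \frac{445555337}{12389}$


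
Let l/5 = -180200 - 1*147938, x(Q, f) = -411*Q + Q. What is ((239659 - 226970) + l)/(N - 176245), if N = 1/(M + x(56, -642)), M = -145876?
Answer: 30540575204/3306277869 ≈ 9.2372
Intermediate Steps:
x(Q, f) = -410*Q
l = -1640690 (l = 5*(-180200 - 1*147938) = 5*(-180200 - 147938) = 5*(-328138) = -1640690)
N = -1/168836 (N = 1/(-145876 - 410*56) = 1/(-145876 - 22960) = 1/(-168836) = -1/168836 ≈ -5.9229e-6)
((239659 - 226970) + l)/(N - 176245) = ((239659 - 226970) - 1640690)/(-1/168836 - 176245) = (12689 - 1640690)/(-29756500821/168836) = -1628001*(-168836/29756500821) = 30540575204/3306277869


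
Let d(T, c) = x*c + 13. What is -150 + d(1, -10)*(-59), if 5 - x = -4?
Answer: 4393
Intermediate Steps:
x = 9 (x = 5 - 1*(-4) = 5 + 4 = 9)
d(T, c) = 13 + 9*c (d(T, c) = 9*c + 13 = 13 + 9*c)
-150 + d(1, -10)*(-59) = -150 + (13 + 9*(-10))*(-59) = -150 + (13 - 90)*(-59) = -150 - 77*(-59) = -150 + 4543 = 4393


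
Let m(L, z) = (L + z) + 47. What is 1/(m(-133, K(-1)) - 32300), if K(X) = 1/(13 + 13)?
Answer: -26/842035 ≈ -3.0878e-5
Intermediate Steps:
K(X) = 1/26
m(L, z) = 47 + L + z
1/(m(-133, K(-1)) - 32300) = 1/((47 - 133 + 1/26) - 32300) = 1/(-2235/26 - 32300) = 1/(-842035/26) = -26/842035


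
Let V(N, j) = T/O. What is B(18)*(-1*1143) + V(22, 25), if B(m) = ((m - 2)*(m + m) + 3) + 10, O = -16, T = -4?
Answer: -2692907/4 ≈ -6.7323e+5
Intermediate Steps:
V(N, j) = 1/4 (V(N, j) = -4/(-16) = -4*(-1/16) = 1/4)
B(m) = 13 + 2*m*(-2 + m) (B(m) = ((-2 + m)*(2*m) + 3) + 10 = (2*m*(-2 + m) + 3) + 10 = (3 + 2*m*(-2 + m)) + 10 = 13 + 2*m*(-2 + m))
B(18)*(-1*1143) + V(22, 25) = (13 - 4*18 + 2*18**2)*(-1*1143) + 1/4 = (13 - 72 + 2*324)*(-1143) + 1/4 = (13 - 72 + 648)*(-1143) + 1/4 = 589*(-1143) + 1/4 = -673227 + 1/4 = -2692907/4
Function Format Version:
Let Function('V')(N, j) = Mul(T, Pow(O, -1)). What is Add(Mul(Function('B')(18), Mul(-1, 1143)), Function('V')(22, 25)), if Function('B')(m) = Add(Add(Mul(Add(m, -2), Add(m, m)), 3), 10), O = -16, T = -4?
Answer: Rational(-2692907, 4) ≈ -6.7323e+5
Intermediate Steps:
Function('V')(N, j) = Rational(1, 4) (Function('V')(N, j) = Mul(-4, Pow(-16, -1)) = Mul(-4, Rational(-1, 16)) = Rational(1, 4))
Function('B')(m) = Add(13, Mul(2, m, Add(-2, m))) (Function('B')(m) = Add(Add(Mul(Add(-2, m), Mul(2, m)), 3), 10) = Add(Add(Mul(2, m, Add(-2, m)), 3), 10) = Add(Add(3, Mul(2, m, Add(-2, m))), 10) = Add(13, Mul(2, m, Add(-2, m))))
Add(Mul(Function('B')(18), Mul(-1, 1143)), Function('V')(22, 25)) = Add(Mul(Add(13, Mul(-4, 18), Mul(2, Pow(18, 2))), Mul(-1, 1143)), Rational(1, 4)) = Add(Mul(Add(13, -72, Mul(2, 324)), -1143), Rational(1, 4)) = Add(Mul(Add(13, -72, 648), -1143), Rational(1, 4)) = Add(Mul(589, -1143), Rational(1, 4)) = Add(-673227, Rational(1, 4)) = Rational(-2692907, 4)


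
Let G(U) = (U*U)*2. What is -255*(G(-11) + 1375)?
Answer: -412335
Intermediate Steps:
G(U) = 2*U**2 (G(U) = U**2*2 = 2*U**2)
-255*(G(-11) + 1375) = -255*(2*(-11)**2 + 1375) = -255*(2*121 + 1375) = -255*(242 + 1375) = -255*1617 = -412335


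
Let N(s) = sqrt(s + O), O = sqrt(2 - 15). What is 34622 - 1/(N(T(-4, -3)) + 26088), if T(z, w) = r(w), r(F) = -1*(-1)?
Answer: 34622 - 1/(26088 + sqrt(1 + I*sqrt(13))) ≈ 34622.0 + 1.7201e-9*I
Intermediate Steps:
O = I*sqrt(13) (O = sqrt(-13) = I*sqrt(13) ≈ 3.6056*I)
r(F) = 1
T(z, w) = 1
N(s) = sqrt(s + I*sqrt(13))
34622 - 1/(N(T(-4, -3)) + 26088) = 34622 - 1/(sqrt(1 + I*sqrt(13)) + 26088) = 34622 - 1/(26088 + sqrt(1 + I*sqrt(13)))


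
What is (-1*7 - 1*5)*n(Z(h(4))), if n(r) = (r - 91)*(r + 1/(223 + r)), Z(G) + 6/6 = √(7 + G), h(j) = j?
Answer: -60656208/49273 + 54984900*√11/49273 ≈ 2470.1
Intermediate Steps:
Z(G) = -1 + √(7 + G)
n(r) = (-91 + r)*(r + 1/(223 + r))
(-1*7 - 1*5)*n(Z(h(4))) = (-1*7 - 1*5)*((-91 + (-1 + √(7 + 4))³ - 20292*(-1 + √(7 + 4)) + 132*(-1 + √(7 + 4))²)/(223 + (-1 + √(7 + 4)))) = (-7 - 5)*((-91 + (-1 + √11)³ - 20292*(-1 + √11) + 132*(-1 + √11)²)/(223 + (-1 + √11))) = -12*(-91 + (-1 + √11)³ + (20292 - 20292*√11) + 132*(-1 + √11)²)/(222 + √11) = -12*(20201 + (-1 + √11)³ - 20292*√11 + 132*(-1 + √11)²)/(222 + √11)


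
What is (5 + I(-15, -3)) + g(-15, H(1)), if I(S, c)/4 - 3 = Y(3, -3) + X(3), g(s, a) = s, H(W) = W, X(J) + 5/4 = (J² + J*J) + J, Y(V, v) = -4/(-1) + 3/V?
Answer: 101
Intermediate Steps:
Y(V, v) = 4 + 3/V (Y(V, v) = -4*(-1) + 3/V = 4 + 3/V)
X(J) = -5/4 + J + 2*J² (X(J) = -5/4 + ((J² + J*J) + J) = -5/4 + ((J² + J²) + J) = -5/4 + (2*J² + J) = -5/4 + (J + 2*J²) = -5/4 + J + 2*J²)
I(S, c) = 111 (I(S, c) = 12 + 4*((4 + 3/3) + (-5/4 + 3 + 2*3²)) = 12 + 4*((4 + 3*(⅓)) + (-5/4 + 3 + 2*9)) = 12 + 4*((4 + 1) + (-5/4 + 3 + 18)) = 12 + 4*(5 + 79/4) = 12 + 4*(99/4) = 12 + 99 = 111)
(5 + I(-15, -3)) + g(-15, H(1)) = (5 + 111) - 15 = 116 - 15 = 101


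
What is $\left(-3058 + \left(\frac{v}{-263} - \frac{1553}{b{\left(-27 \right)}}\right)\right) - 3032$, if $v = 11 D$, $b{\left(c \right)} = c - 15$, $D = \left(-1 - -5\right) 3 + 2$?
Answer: $- \frac{66868169}{11046} \approx -6053.6$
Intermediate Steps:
$D = 14$ ($D = \left(-1 + 5\right) 3 + 2 = 4 \cdot 3 + 2 = 12 + 2 = 14$)
$b{\left(c \right)} = -15 + c$
$v = 154$ ($v = 11 \cdot 14 = 154$)
$\left(-3058 + \left(\frac{v}{-263} - \frac{1553}{b{\left(-27 \right)}}\right)\right) - 3032 = \left(-3058 - \left(\frac{154}{263} + \frac{1553}{-15 - 27}\right)\right) - 3032 = \left(-3058 - \left(\frac{154}{263} + \frac{1553}{-42}\right)\right) - 3032 = \left(-3058 - - \frac{401971}{11046}\right) - 3032 = \left(-3058 + \left(- \frac{154}{263} + \frac{1553}{42}\right)\right) - 3032 = \left(-3058 + \frac{401971}{11046}\right) - 3032 = - \frac{33376697}{11046} - 3032 = - \frac{66868169}{11046}$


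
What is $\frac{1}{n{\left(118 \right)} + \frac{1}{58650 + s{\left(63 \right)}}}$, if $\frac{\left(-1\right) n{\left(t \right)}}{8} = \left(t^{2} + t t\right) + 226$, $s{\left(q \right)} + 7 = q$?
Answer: $- \frac{58706}{13184897951} \approx -4.4525 \cdot 10^{-6}$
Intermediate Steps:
$s{\left(q \right)} = -7 + q$
$n{\left(t \right)} = -1808 - 16 t^{2}$ ($n{\left(t \right)} = - 8 \left(\left(t^{2} + t t\right) + 226\right) = - 8 \left(\left(t^{2} + t^{2}\right) + 226\right) = - 8 \left(2 t^{2} + 226\right) = - 8 \left(226 + 2 t^{2}\right) = -1808 - 16 t^{2}$)
$\frac{1}{n{\left(118 \right)} + \frac{1}{58650 + s{\left(63 \right)}}} = \frac{1}{\left(-1808 - 16 \cdot 118^{2}\right) + \frac{1}{58650 + \left(-7 + 63\right)}} = \frac{1}{\left(-1808 - 222784\right) + \frac{1}{58650 + 56}} = \frac{1}{\left(-1808 - 222784\right) + \frac{1}{58706}} = \frac{1}{-224592 + \frac{1}{58706}} = \frac{1}{- \frac{13184897951}{58706}} = - \frac{58706}{13184897951}$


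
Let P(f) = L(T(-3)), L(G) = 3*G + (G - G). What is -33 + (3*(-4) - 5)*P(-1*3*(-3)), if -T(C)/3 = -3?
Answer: -492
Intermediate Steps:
T(C) = 9 (T(C) = -3*(-3) = 9)
L(G) = 3*G (L(G) = 3*G + 0 = 3*G)
P(f) = 27 (P(f) = 3*9 = 27)
-33 + (3*(-4) - 5)*P(-1*3*(-3)) = -33 + (3*(-4) - 5)*27 = -33 + (-12 - 5)*27 = -33 - 17*27 = -33 - 459 = -492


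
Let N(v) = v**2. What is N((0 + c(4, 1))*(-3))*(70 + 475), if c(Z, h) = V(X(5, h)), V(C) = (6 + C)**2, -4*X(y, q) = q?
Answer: 1372620105/256 ≈ 5.3618e+6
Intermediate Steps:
X(y, q) = -q/4
c(Z, h) = (6 - h/4)**2
N((0 + c(4, 1))*(-3))*(70 + 475) = ((0 + (-24 + 1)**2/16)*(-3))**2*(70 + 475) = ((0 + (1/16)*(-23)**2)*(-3))**2*545 = ((0 + (1/16)*529)*(-3))**2*545 = ((0 + 529/16)*(-3))**2*545 = ((529/16)*(-3))**2*545 = (-1587/16)**2*545 = (2518569/256)*545 = 1372620105/256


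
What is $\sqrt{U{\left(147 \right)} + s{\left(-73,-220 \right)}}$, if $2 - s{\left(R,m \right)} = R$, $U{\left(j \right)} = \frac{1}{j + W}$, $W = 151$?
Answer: $\frac{\sqrt{6660598}}{298} \approx 8.6604$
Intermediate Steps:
$U{\left(j \right)} = \frac{1}{151 + j}$ ($U{\left(j \right)} = \frac{1}{j + 151} = \frac{1}{151 + j}$)
$s{\left(R,m \right)} = 2 - R$
$\sqrt{U{\left(147 \right)} + s{\left(-73,-220 \right)}} = \sqrt{\frac{1}{151 + 147} + \left(2 - -73\right)} = \sqrt{\frac{1}{298} + \left(2 + 73\right)} = \sqrt{\frac{1}{298} + 75} = \sqrt{\frac{22351}{298}} = \frac{\sqrt{6660598}}{298}$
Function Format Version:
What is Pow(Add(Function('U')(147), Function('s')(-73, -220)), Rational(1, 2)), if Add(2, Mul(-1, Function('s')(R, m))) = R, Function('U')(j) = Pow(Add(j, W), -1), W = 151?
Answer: Mul(Rational(1, 298), Pow(6660598, Rational(1, 2))) ≈ 8.6604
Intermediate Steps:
Function('U')(j) = Pow(Add(151, j), -1) (Function('U')(j) = Pow(Add(j, 151), -1) = Pow(Add(151, j), -1))
Function('s')(R, m) = Add(2, Mul(-1, R))
Pow(Add(Function('U')(147), Function('s')(-73, -220)), Rational(1, 2)) = Pow(Add(Pow(Add(151, 147), -1), Add(2, Mul(-1, -73))), Rational(1, 2)) = Pow(Add(Pow(298, -1), Add(2, 73)), Rational(1, 2)) = Pow(Add(Rational(1, 298), 75), Rational(1, 2)) = Pow(Rational(22351, 298), Rational(1, 2)) = Mul(Rational(1, 298), Pow(6660598, Rational(1, 2)))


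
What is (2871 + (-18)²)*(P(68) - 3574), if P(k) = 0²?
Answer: -11418930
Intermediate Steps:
P(k) = 0
(2871 + (-18)²)*(P(68) - 3574) = (2871 + (-18)²)*(0 - 3574) = (2871 + 324)*(-3574) = 3195*(-3574) = -11418930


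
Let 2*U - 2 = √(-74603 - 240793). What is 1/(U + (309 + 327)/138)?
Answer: 989/13909254 - 529*I*√8761/13909254 ≈ 7.1104e-5 - 0.0035598*I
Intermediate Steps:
U = 1 + 3*I*√8761 (U = 1 + √(-74603 - 240793)/2 = 1 + √(-315396)/2 = 1 + (6*I*√8761)/2 = 1 + 3*I*√8761 ≈ 1.0 + 280.8*I)
1/(U + (309 + 327)/138) = 1/((1 + 3*I*√8761) + (309 + 327)/138) = 1/((1 + 3*I*√8761) + (1/138)*636) = 1/((1 + 3*I*√8761) + 106/23) = 1/(129/23 + 3*I*√8761)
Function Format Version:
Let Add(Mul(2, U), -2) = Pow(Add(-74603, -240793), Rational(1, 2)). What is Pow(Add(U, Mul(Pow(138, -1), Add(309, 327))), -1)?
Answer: Add(Rational(989, 13909254), Mul(Rational(-529, 13909254), I, Pow(8761, Rational(1, 2)))) ≈ Add(7.1104e-5, Mul(-0.0035598, I))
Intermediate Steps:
U = Add(1, Mul(3, I, Pow(8761, Rational(1, 2)))) (U = Add(1, Mul(Rational(1, 2), Pow(Add(-74603, -240793), Rational(1, 2)))) = Add(1, Mul(Rational(1, 2), Pow(-315396, Rational(1, 2)))) = Add(1, Mul(Rational(1, 2), Mul(6, I, Pow(8761, Rational(1, 2))))) = Add(1, Mul(3, I, Pow(8761, Rational(1, 2)))) ≈ Add(1.0000, Mul(280.80, I)))
Pow(Add(U, Mul(Pow(138, -1), Add(309, 327))), -1) = Pow(Add(Add(1, Mul(3, I, Pow(8761, Rational(1, 2)))), Mul(Pow(138, -1), Add(309, 327))), -1) = Pow(Add(Add(1, Mul(3, I, Pow(8761, Rational(1, 2)))), Mul(Rational(1, 138), 636)), -1) = Pow(Add(Add(1, Mul(3, I, Pow(8761, Rational(1, 2)))), Rational(106, 23)), -1) = Pow(Add(Rational(129, 23), Mul(3, I, Pow(8761, Rational(1, 2)))), -1)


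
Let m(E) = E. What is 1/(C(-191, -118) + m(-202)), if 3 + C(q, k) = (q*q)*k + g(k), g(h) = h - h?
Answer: -1/4304963 ≈ -2.3229e-7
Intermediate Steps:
g(h) = 0
C(q, k) = -3 + k*q**2 (C(q, k) = -3 + ((q*q)*k + 0) = -3 + (q**2*k + 0) = -3 + (k*q**2 + 0) = -3 + k*q**2)
1/(C(-191, -118) + m(-202)) = 1/((-3 - 118*(-191)**2) - 202) = 1/((-3 - 118*36481) - 202) = 1/((-3 - 4304758) - 202) = 1/(-4304761 - 202) = 1/(-4304963) = -1/4304963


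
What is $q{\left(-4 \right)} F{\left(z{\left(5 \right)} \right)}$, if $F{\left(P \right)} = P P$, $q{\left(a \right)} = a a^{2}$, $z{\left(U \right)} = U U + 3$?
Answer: $-50176$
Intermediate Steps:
$z{\left(U \right)} = 3 + U^{2}$ ($z{\left(U \right)} = U^{2} + 3 = 3 + U^{2}$)
$q{\left(a \right)} = a^{3}$
$F{\left(P \right)} = P^{2}$
$q{\left(-4 \right)} F{\left(z{\left(5 \right)} \right)} = \left(-4\right)^{3} \left(3 + 5^{2}\right)^{2} = - 64 \left(3 + 25\right)^{2} = - 64 \cdot 28^{2} = \left(-64\right) 784 = -50176$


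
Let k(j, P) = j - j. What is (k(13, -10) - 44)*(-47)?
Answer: 2068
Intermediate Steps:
k(j, P) = 0
(k(13, -10) - 44)*(-47) = (0 - 44)*(-47) = -44*(-47) = 2068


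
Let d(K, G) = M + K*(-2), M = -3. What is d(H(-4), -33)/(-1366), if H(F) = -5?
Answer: -7/1366 ≈ -0.0051244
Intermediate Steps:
d(K, G) = -3 - 2*K (d(K, G) = -3 + K*(-2) = -3 - 2*K)
d(H(-4), -33)/(-1366) = (-3 - 2*(-5))/(-1366) = (-3 + 10)*(-1/1366) = 7*(-1/1366) = -7/1366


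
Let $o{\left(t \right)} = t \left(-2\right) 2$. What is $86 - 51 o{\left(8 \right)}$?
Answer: $1718$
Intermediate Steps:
$o{\left(t \right)} = - 4 t$ ($o{\left(t \right)} = - 2 t 2 = - 4 t$)
$86 - 51 o{\left(8 \right)} = 86 - 51 \left(\left(-4\right) 8\right) = 86 - -1632 = 86 + 1632 = 1718$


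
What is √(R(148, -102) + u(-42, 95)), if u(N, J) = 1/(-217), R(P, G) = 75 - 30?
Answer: 2*√529697/217 ≈ 6.7079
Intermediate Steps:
R(P, G) = 45
u(N, J) = -1/217
√(R(148, -102) + u(-42, 95)) = √(45 - 1/217) = √(9764/217) = 2*√529697/217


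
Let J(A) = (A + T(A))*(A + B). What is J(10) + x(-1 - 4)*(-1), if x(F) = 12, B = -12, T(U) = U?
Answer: -52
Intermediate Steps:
J(A) = 2*A*(-12 + A) (J(A) = (A + A)*(A - 12) = (2*A)*(-12 + A) = 2*A*(-12 + A))
J(10) + x(-1 - 4)*(-1) = 2*10*(-12 + 10) + 12*(-1) = 2*10*(-2) - 12 = -40 - 12 = -52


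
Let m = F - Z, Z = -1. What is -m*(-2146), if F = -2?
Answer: -2146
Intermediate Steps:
m = -1 (m = -2 - 1*(-1) = -2 + 1 = -1)
-m*(-2146) = -(-1)*(-2146) = -1*2146 = -2146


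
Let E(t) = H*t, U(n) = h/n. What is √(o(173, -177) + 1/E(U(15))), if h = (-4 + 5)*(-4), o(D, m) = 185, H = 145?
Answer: √622253/58 ≈ 13.601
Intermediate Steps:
h = -4 (h = 1*(-4) = -4)
U(n) = -4/n
E(t) = 145*t
√(o(173, -177) + 1/E(U(15))) = √(185 + 1/(145*(-4/15))) = √(185 + 1/(-116/3)) = √(185 - 3/116) = √(21457/116) = √622253/58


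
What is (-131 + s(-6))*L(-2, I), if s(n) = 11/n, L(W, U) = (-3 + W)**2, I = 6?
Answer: -19925/6 ≈ -3320.8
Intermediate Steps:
(-131 + s(-6))*L(-2, I) = (-131 + 11/(-6))*(-3 - 2)**2 = (-131 + 11*(-1/6))*(-5)**2 = (-131 - 11/6)*25 = -797/6*25 = -19925/6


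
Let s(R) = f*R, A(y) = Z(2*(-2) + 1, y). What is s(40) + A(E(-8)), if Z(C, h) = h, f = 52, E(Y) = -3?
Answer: 2077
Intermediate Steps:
A(y) = y
s(R) = 52*R
s(40) + A(E(-8)) = 52*40 - 3 = 2080 - 3 = 2077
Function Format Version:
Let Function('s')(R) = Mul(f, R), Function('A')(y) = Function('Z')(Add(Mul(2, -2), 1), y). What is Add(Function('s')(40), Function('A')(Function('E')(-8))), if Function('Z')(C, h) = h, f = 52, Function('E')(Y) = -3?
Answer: 2077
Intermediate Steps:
Function('A')(y) = y
Function('s')(R) = Mul(52, R)
Add(Function('s')(40), Function('A')(Function('E')(-8))) = Add(Mul(52, 40), -3) = Add(2080, -3) = 2077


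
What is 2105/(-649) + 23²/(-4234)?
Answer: -9255891/2747866 ≈ -3.3684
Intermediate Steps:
2105/(-649) + 23²/(-4234) = 2105*(-1/649) + 529*(-1/4234) = -2105/649 - 529/4234 = -9255891/2747866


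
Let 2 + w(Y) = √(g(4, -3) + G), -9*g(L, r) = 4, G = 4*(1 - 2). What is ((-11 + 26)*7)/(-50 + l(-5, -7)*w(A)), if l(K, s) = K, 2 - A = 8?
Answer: -27/11 + 9*I*√10/44 ≈ -2.4545 + 0.64683*I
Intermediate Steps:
G = -4 (G = 4*(-1) = -4)
g(L, r) = -4/9 (g(L, r) = -⅑*4 = -4/9)
A = -6 (A = 2 - 1*8 = 2 - 8 = -6)
w(Y) = -2 + 2*I*√10/3 (w(Y) = -2 + √(-4/9 - 4) = -2 + √(-40/9) = -2 + 2*I*√10/3)
((-11 + 26)*7)/(-50 + l(-5, -7)*w(A)) = ((-11 + 26)*7)/(-50 - 5*(-2 + 2*I*√10/3)) = (15*7)/(-50 + (10 - 10*I*√10/3)) = 105/(-40 - 10*I*√10/3)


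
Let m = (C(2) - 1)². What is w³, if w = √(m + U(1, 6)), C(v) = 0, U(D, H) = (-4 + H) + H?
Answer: 27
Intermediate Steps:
U(D, H) = -4 + 2*H
m = 1 (m = (0 - 1)² = (-1)² = 1)
w = 3 (w = √(1 + (-4 + 2*6)) = √(1 + (-4 + 12)) = √(1 + 8) = √9 = 3)
w³ = 3³ = 27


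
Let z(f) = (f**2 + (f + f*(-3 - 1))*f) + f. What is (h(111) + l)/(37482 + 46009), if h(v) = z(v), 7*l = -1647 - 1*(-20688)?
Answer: -152676/584437 ≈ -0.26124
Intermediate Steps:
l = 19041/7 (l = (-1647 - 1*(-20688))/7 = (-1647 + 20688)/7 = (1/7)*19041 = 19041/7 ≈ 2720.1)
z(f) = f - 2*f**2 (z(f) = (f**2 + (f + f*(-4))*f) + f = (f**2 + (f - 4*f)*f) + f = (f**2 + (-3*f)*f) + f = (f**2 - 3*f**2) + f = -2*f**2 + f = f - 2*f**2)
h(v) = v*(1 - 2*v)
(h(111) + l)/(37482 + 46009) = (111*(1 - 2*111) + 19041/7)/(37482 + 46009) = (111*(1 - 222) + 19041/7)/83491 = (111*(-221) + 19041/7)*(1/83491) = (-24531 + 19041/7)*(1/83491) = -152676/7*1/83491 = -152676/584437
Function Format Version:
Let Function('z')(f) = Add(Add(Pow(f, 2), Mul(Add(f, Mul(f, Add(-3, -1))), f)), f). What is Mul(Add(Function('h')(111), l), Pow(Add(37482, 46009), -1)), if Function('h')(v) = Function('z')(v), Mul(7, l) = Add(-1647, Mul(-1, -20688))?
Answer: Rational(-152676, 584437) ≈ -0.26124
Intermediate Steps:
l = Rational(19041, 7) (l = Mul(Rational(1, 7), Add(-1647, Mul(-1, -20688))) = Mul(Rational(1, 7), Add(-1647, 20688)) = Mul(Rational(1, 7), 19041) = Rational(19041, 7) ≈ 2720.1)
Function('z')(f) = Add(f, Mul(-2, Pow(f, 2))) (Function('z')(f) = Add(Add(Pow(f, 2), Mul(Add(f, Mul(f, -4)), f)), f) = Add(Add(Pow(f, 2), Mul(Add(f, Mul(-4, f)), f)), f) = Add(Add(Pow(f, 2), Mul(Mul(-3, f), f)), f) = Add(Add(Pow(f, 2), Mul(-3, Pow(f, 2))), f) = Add(Mul(-2, Pow(f, 2)), f) = Add(f, Mul(-2, Pow(f, 2))))
Function('h')(v) = Mul(v, Add(1, Mul(-2, v)))
Mul(Add(Function('h')(111), l), Pow(Add(37482, 46009), -1)) = Mul(Add(Mul(111, Add(1, Mul(-2, 111))), Rational(19041, 7)), Pow(Add(37482, 46009), -1)) = Mul(Add(Mul(111, Add(1, -222)), Rational(19041, 7)), Pow(83491, -1)) = Mul(Add(Mul(111, -221), Rational(19041, 7)), Rational(1, 83491)) = Mul(Add(-24531, Rational(19041, 7)), Rational(1, 83491)) = Mul(Rational(-152676, 7), Rational(1, 83491)) = Rational(-152676, 584437)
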